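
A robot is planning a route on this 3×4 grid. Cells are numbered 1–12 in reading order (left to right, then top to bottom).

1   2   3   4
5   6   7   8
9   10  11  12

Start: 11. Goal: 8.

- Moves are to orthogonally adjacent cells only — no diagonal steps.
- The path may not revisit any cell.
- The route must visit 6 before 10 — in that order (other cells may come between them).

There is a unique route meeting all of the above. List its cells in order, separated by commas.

The waypoints must appear in the order 6, 10, with no cell reused.
Route from 11: up to 7, left to 6, down to 10, left to 9, 2× up (reaching 1), 3× right (reaching 4), down to 8 — 10 moves in all.
Check: order respected (6 at step 2, 10 at step 3).

11, 7, 6, 10, 9, 5, 1, 2, 3, 4, 8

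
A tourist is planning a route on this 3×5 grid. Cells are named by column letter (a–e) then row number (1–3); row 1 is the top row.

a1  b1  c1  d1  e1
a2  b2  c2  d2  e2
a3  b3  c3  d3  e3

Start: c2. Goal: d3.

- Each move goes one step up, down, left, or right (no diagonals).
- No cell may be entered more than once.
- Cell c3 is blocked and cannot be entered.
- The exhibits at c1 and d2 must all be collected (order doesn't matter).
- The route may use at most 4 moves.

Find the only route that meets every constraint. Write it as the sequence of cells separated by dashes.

The budget equals the shortest possible length, so every move has to be on a shortest route through the required cells.
Route from c2: up 1 to c1, right 1 to d1, down 2 to d3 — 4 moves in all.
Check: all required cells visited; 4 ≤ 4 moves.

c2 - c1 - d1 - d2 - d3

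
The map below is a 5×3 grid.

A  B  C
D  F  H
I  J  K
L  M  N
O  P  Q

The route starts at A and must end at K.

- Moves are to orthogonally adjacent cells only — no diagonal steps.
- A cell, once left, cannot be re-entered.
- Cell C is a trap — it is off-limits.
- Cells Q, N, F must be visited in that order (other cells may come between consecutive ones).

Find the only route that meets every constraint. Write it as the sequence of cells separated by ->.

The waypoints must appear in the order Q, N, F, with no cell reused.
Route from A: 4× down (reaching O), 2× right (reaching Q), up to N, left to M, 2× up (reaching F), right to H, down to K — 12 moves in all.
Check: order respected (Q at step 6, N at step 7, F at step 10).

A -> D -> I -> L -> O -> P -> Q -> N -> M -> J -> F -> H -> K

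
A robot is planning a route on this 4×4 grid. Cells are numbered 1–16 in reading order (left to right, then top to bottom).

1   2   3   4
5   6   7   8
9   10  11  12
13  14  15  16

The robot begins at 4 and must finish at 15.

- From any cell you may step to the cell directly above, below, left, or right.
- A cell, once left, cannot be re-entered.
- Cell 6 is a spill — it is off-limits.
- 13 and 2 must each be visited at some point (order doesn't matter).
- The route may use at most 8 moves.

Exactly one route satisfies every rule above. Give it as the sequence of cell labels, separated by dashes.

4 - 3 - 2 - 1 - 5 - 9 - 13 - 14 - 15

The 8-move cap with required stops at 13, 2 leaves no slack for detours.
Route from 4: left 3 to 1, down 3 to 13, right 2 to 15 — 8 moves in all.
Check: all required cells visited; 8 ≤ 8 moves.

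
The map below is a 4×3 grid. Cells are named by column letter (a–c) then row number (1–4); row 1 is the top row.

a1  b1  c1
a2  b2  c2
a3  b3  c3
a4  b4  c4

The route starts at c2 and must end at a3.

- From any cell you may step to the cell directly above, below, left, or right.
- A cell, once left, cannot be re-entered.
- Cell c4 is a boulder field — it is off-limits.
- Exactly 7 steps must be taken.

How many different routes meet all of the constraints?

3

Need simple routes of exactly 7 moves from c2 to a3 (Manhattan distance 3, so 2 moves are spent on a detour and 2 undoing it).
Enumerating: c2 c1 b1 b2 b3 b4 a4 a3 | c2 c1 b1 a1 a2 b2 b3 a3 | c2 c3 b3 b2 b1 a1 a2 a3.
That gives 3 routes.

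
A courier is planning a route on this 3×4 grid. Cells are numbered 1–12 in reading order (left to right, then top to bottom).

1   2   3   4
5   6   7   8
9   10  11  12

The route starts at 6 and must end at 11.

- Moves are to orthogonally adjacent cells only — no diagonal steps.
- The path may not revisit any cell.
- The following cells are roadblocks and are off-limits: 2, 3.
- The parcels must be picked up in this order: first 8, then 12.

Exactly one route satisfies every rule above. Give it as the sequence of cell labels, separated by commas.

6, 7, 8, 12, 11

The waypoints must appear in the order 8, 12, with no cell reused.
Route from 6: 2× right (reaching 8), down to 12, left to 11 — 4 moves in all.
Check: order respected (8 at step 2, 12 at step 3).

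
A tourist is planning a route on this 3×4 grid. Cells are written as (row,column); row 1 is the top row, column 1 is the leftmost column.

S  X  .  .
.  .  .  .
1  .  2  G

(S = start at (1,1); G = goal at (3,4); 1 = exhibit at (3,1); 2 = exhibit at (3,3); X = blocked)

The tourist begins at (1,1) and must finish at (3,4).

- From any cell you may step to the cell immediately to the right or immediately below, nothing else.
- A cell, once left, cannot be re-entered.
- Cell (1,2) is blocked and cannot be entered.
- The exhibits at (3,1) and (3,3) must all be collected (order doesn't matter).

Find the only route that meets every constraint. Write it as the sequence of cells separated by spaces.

Moves only go right or down, so the column and row indices never decrease.
Route from (1,1): 2× down (reaching (3,1)), 3× right (reaching (3,4)) — 5 moves in all.
Check: all required cells visited.

(1,1) (2,1) (3,1) (3,2) (3,3) (3,4)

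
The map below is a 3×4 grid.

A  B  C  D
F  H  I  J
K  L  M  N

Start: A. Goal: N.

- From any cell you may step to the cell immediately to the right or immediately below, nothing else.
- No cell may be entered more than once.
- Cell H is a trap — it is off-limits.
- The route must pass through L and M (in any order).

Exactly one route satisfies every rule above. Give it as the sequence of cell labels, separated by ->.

Moves only go right or down, so the column and row indices never decrease.
Route from A: down 2 to K, right 3 to N — 5 moves in all.
Check: all required cells visited.

A -> F -> K -> L -> M -> N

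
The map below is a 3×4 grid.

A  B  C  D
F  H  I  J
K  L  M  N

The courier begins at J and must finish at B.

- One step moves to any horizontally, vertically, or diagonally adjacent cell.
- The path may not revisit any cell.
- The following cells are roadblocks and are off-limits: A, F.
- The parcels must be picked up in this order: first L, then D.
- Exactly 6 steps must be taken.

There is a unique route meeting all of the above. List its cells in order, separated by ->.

J -> M -> L -> I -> D -> C -> B

The waypoints must appear in the order L, D, with no cell reused.
Route from J: down-left 1 to M, left 1 to L, up-right 2 to D, left 2 to B — 6 moves in all.
Check: order respected (L at step 2, D at step 4); 6 moves as required.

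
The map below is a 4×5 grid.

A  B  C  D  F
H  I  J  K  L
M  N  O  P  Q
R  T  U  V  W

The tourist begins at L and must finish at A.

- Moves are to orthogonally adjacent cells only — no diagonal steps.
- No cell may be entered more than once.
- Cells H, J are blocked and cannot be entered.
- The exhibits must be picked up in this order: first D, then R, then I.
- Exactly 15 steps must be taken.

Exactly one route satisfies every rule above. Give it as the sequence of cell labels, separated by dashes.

The waypoints must appear in the order D, R, I, with no cell reused.
Route from L: up to F, left to D, 2× down (reaching P), right to Q, down to W, 4× left (reaching R), up to M, right to N, 2× up (reaching B), left to A — 15 moves in all.
Check: order respected (D at step 2, R at step 10, I at step 13); 15 moves as required.

L - F - D - K - P - Q - W - V - U - T - R - M - N - I - B - A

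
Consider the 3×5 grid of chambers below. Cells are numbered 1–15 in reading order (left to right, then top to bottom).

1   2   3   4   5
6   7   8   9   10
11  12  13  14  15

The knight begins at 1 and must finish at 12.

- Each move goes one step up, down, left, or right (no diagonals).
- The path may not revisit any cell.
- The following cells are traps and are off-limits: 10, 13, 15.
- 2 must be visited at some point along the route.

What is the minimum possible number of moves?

3

Any route passes through 2 somewhere between 1 and 12. Summing Manhattan distances along the two legs (1 → 2 → 12) gives a lower bound of 1 + 2 = 3 moves.
A route of 3 moves achieves this: 1 → 2 → 7 → 12.
Since 3 matches the lower bound, it is optimal.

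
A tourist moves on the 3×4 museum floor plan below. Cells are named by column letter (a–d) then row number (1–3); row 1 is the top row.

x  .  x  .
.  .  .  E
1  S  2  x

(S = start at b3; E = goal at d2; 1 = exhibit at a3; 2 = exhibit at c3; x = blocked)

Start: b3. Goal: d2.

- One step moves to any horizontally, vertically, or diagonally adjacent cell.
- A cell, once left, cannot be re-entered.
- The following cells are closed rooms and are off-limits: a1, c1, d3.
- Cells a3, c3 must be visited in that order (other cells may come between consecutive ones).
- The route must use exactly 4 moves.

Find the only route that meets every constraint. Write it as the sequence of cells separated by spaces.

b3 a3 b2 c3 d2

The waypoints must appear in the order a3, c3, with no cell reused.
Route from b3: left 1 to a3, up-right 1 to b2, down-right 1 to c3, up-right 1 to d2 — 4 moves in all.
Check: order respected (1 at step 1, 2 at step 3); 4 moves as required.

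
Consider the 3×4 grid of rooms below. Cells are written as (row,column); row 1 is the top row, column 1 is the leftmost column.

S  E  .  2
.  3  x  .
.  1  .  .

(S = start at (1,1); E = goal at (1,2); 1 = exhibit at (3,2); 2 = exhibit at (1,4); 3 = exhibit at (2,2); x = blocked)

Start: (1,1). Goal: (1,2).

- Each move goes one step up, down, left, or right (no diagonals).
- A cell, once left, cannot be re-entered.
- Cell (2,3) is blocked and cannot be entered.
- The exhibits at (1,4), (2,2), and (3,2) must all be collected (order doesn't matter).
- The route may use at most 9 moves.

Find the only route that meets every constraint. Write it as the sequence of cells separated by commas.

(1,1), (2,1), (2,2), (3,2), (3,3), (3,4), (2,4), (1,4), (1,3), (1,2)

Any route must reach (1,4), (2,2), and (3,2) and still end at (1,2) within 9 moves, so the order of the required stops is forced.
Route from (1,1): down 1 to (2,1), right 1 to (2,2), down 1 to (3,2), right 2 to (3,4), up 2 to (1,4), left 2 to (1,2) — 9 moves in all.
Check: all required cells visited; 9 ≤ 9 moves.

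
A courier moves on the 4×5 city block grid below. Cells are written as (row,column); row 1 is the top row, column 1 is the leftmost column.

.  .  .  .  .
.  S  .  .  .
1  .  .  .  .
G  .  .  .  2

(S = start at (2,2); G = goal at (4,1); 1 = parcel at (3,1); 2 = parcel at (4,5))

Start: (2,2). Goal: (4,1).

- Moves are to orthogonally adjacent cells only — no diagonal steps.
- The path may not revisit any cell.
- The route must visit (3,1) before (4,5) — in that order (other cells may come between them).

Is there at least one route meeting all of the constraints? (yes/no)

yes

One route that works: (2,2) → (2,1) → (3,1) → (3,2) → (3,3) → (3,4) → (3,5) → (4,5) → (4,4) → (4,3) → (4,2) → (4,1).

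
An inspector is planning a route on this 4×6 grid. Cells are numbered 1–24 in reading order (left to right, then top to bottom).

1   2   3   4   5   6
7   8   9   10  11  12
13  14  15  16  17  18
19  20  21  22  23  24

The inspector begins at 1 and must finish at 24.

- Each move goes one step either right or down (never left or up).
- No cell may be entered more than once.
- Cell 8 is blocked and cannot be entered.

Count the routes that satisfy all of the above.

A right/down-only route from 1 to 24 makes exactly 3 down-moves and 5 right-moves in some order.
With no other constraints that would be C(8,3) = 56 routes.
Subtract routes through each blocked cell (inclusion–exclusion for overlaps): − through 8: 30 → 26.
That gives 26 routes.

26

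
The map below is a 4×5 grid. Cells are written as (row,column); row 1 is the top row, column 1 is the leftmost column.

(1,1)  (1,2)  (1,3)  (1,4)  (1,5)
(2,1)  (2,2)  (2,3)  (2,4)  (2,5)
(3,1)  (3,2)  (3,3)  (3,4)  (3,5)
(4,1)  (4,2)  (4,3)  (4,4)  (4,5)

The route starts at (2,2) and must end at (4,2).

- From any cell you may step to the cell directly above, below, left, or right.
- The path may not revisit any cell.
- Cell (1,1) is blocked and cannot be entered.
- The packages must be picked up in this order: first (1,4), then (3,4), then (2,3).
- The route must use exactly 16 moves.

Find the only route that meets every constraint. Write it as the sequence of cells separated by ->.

The waypoints must appear in the order (1,4), (3,4), (2,3), with no cell reused.
Route from (2,2): up to (1,2), 3× right (reaching (1,5)), 3× down (reaching (4,5)), left to (4,4), 2× up (reaching (2,4)), left to (2,3), down to (3,3), 2× left (reaching (3,1)), down to (4,1), right to (4,2) — 16 moves in all.
Check: order respected ((1,4) at step 3, (3,4) at step 9, (2,3) at step 11); 16 moves as required.

(2,2) -> (1,2) -> (1,3) -> (1,4) -> (1,5) -> (2,5) -> (3,5) -> (4,5) -> (4,4) -> (3,4) -> (2,4) -> (2,3) -> (3,3) -> (3,2) -> (3,1) -> (4,1) -> (4,2)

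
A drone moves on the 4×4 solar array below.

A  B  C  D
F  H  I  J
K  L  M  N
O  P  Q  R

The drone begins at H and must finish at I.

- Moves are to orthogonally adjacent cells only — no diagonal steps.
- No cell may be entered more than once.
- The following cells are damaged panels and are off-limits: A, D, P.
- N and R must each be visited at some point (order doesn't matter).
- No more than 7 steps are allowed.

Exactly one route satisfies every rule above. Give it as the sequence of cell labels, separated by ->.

Any route must reach N and R and still end at I within 7 moves, so the order of the required stops is forced.
Route from H: down 1 to L, right 1 to M, down 1 to Q, right 1 to R, up 2 to J, left 1 to I — 7 moves in all.
Check: all required cells visited; 7 ≤ 7 moves.

H -> L -> M -> Q -> R -> N -> J -> I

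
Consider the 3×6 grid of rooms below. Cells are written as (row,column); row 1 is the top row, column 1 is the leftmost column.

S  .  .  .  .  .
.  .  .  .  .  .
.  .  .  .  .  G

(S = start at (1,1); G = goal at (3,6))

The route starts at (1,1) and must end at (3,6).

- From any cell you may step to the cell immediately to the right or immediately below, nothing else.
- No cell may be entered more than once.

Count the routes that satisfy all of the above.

21

A right/down-only route from (1,1) to (3,6) makes exactly 2 down-moves and 5 right-moves in some order.
With no other constraints that would be C(7,2) = 21 routes.
That gives 21 routes.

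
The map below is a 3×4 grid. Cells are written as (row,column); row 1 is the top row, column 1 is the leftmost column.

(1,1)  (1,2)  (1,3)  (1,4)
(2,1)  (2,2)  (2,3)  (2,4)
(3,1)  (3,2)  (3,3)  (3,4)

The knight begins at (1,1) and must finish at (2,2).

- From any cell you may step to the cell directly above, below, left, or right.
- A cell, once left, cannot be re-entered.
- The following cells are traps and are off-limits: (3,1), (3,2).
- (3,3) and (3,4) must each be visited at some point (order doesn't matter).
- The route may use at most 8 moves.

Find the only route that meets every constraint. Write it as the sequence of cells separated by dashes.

(1,1) - (1,2) - (1,3) - (1,4) - (2,4) - (3,4) - (3,3) - (2,3) - (2,2)

Any route must reach (3,3) and (3,4) and still end at (2,2) within 8 moves, so the order of the required stops is forced.
Route from (1,1): 3× right (reaching (1,4)), 2× down (reaching (3,4)), left to (3,3), up to (2,3), left to (2,2) — 8 moves in all.
Check: all required cells visited; 8 ≤ 8 moves.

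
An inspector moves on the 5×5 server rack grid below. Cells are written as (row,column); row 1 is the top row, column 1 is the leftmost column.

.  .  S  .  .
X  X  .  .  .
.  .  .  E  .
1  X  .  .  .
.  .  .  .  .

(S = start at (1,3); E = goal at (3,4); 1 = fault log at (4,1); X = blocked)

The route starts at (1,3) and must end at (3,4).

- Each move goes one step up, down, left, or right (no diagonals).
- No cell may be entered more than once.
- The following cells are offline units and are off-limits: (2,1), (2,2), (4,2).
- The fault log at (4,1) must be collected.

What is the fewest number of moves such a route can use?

Any route passes through (4,1) somewhere between (1,3) and (3,4). Summing Manhattan distances along the two legs ((1,3) → (4,1) → (3,4)) gives a lower bound of 5 + 4 = 9 moves.
The shortest route satisfying every rule uses 11 moves: (1,3) → (2,3) → (3,3) → (3,2) → (3,1) → (4,1) → (5,1) → (5,2) → (5,3) → (4,3) → (4,4) → (3,4).
The bound of 9 isn't tight here; checking systematically, no route of length 9 through 10 satisfies every constraint, so 11 is the minimum.

11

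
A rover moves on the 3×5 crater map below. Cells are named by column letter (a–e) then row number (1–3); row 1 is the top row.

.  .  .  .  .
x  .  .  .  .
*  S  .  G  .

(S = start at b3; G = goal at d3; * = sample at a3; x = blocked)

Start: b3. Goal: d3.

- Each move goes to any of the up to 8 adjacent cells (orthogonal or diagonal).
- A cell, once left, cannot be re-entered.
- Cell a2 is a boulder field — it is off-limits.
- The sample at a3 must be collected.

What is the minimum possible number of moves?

4

Any route passes through a3 somewhere between b3 and d3. Summing Chebyshev distances along the two legs (b3 → a3 → d3) gives a lower bound of 1 + 3 = 4 moves.
A route of 4 moves achieves this: b3 → a3 → b2 → c2 → d3.
Since 4 matches the lower bound, it is optimal.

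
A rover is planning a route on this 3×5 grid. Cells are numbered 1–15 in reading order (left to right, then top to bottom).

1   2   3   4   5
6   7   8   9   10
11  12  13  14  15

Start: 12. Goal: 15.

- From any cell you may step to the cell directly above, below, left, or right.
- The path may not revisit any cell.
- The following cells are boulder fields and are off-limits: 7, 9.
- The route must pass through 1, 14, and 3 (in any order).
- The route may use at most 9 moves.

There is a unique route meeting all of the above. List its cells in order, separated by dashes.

12 - 11 - 6 - 1 - 2 - 3 - 8 - 13 - 14 - 15

The 9-move cap with required stops at 1, 14, 3 leaves no slack for detours.
Route from 12: left 1 to 11, up 2 to 1, right 2 to 3, down 2 to 13, right 2 to 15 — 9 moves in all.
Check: all required cells visited; 9 ≤ 9 moves.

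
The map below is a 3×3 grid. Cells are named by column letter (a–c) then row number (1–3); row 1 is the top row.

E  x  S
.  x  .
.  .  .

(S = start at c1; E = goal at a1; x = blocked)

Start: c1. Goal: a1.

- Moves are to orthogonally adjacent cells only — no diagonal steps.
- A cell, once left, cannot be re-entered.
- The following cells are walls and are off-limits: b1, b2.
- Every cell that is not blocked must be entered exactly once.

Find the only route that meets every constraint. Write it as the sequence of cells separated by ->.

c1 -> c2 -> c3 -> b3 -> a3 -> a2 -> a1

Need to visit all 7 open cells exactly once, starting at c1 and ending at a1.
Cell c2 has only two open neighbours (c1 and c3), so the path must pass straight through it: one of those is the cell it's entered from and the other is where it exits.
Route from c1: down 2 to c3, left 2 to a3, up 2 to a1 — 6 moves in all.
Check: all 7 open cells covered.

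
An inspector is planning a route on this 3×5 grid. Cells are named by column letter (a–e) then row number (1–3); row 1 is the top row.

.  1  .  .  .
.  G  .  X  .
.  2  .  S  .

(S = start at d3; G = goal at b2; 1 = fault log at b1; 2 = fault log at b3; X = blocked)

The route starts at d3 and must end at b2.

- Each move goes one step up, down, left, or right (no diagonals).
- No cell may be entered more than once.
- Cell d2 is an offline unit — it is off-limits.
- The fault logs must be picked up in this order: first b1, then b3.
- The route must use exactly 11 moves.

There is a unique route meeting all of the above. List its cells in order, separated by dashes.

d3 - e3 - e2 - e1 - d1 - c1 - b1 - a1 - a2 - a3 - b3 - b2

The waypoints must appear in the order b1, b3, with no cell reused.
Route from d3: right 1 to e3, up 2 to e1, left 4 to a1, down 2 to a3, right 1 to b3, up 1 to b2 — 11 moves in all.
Check: order respected (1 at step 6, 2 at step 10); 11 moves as required.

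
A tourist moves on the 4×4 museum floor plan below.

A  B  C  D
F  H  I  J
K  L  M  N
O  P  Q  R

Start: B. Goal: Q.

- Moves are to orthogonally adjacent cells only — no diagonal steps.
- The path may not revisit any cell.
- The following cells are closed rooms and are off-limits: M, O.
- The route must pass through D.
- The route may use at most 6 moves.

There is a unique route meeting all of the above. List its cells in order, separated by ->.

Any route must reach D and still end at Q within 6 moves, so the order of the required stops is forced.
Route from B: right 2 to D, down 3 to R, left 1 to Q — 6 moves in all.
Check: all required cells visited; 6 ≤ 6 moves.

B -> C -> D -> J -> N -> R -> Q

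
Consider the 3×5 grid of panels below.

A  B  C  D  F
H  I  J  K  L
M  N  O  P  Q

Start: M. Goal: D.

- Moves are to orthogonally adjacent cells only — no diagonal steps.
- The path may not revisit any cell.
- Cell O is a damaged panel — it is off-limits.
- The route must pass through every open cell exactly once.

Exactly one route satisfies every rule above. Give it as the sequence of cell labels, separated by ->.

M -> N -> I -> H -> A -> B -> C -> J -> K -> P -> Q -> L -> F -> D

Need to visit all 14 open cells exactly once, starting at M and ending at D.
Cell F has only two open neighbours (L and D), so the path must pass straight through it: one of those is the cell it's entered from and the other is where it exits.
Route from M: right 1 to N, up 1 to I, left 1 to H, up 1 to A, right 2 to C, down 1 to J, right 1 to K, down 1 to P, right 1 to Q, up 2 to F, left 1 to D — 13 moves in all.
Check: all 14 open cells covered.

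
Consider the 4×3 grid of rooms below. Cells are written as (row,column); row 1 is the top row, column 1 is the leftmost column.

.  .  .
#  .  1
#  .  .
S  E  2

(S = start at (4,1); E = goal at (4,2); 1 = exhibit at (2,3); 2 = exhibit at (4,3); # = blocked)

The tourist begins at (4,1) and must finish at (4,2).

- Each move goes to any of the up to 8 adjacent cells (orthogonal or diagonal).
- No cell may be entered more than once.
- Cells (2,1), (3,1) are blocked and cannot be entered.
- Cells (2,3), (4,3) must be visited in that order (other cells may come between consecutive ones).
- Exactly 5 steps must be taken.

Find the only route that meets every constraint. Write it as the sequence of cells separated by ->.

(4,1) -> (3,2) -> (2,3) -> (3,3) -> (4,3) -> (4,2)

The waypoints must appear in the order (2,3), (4,3), with no cell reused.
Route from (4,1): up-right 2 to (2,3), down 2 to (4,3), left 1 to (4,2) — 5 moves in all.
Check: order respected (1 at step 2, 2 at step 4); 5 moves as required.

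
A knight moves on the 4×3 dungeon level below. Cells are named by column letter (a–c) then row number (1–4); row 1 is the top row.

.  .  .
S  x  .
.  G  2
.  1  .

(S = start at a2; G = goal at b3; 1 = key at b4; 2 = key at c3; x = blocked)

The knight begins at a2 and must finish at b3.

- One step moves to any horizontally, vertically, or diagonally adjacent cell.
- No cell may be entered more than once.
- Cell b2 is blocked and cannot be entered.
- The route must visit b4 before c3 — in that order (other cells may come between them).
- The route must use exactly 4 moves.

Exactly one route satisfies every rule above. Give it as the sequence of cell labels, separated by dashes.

The waypoints must appear in the order b4, c3, with no cell reused.
Route from a2: down to a3, down-right to b4, up-right to c3, left to b3 — 4 moves in all.
Check: order respected (1 at step 2, 2 at step 3); 4 moves as required.

a2 - a3 - b4 - c3 - b3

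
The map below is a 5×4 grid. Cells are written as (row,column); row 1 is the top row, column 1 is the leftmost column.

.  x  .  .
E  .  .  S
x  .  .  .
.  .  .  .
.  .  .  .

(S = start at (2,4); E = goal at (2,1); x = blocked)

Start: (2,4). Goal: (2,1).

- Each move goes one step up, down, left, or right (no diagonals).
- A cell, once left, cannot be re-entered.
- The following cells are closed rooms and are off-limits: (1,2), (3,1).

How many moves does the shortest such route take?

3

The Manhattan distance from (2,4) to (2,1) is |2−2| + |4−1| = 3, so at least 3 moves are needed.
A route of 3 moves achieves this: (2,4) → (2,3) → (2,2) → (2,1).
Since 3 matches the lower bound, it is optimal.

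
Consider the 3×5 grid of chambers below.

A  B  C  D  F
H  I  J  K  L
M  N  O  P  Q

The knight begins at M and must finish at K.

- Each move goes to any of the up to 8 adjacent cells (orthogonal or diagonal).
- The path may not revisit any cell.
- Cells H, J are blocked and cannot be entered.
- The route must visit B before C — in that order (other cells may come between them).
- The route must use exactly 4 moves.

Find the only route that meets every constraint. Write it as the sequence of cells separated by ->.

M -> I -> B -> C -> K

The waypoints must appear in the order B, C, with no cell reused.
Route from M: up-right to I, up to B, right to C, down-right to K — 4 moves in all.
Check: order respected (B at step 2, C at step 3); 4 moves as required.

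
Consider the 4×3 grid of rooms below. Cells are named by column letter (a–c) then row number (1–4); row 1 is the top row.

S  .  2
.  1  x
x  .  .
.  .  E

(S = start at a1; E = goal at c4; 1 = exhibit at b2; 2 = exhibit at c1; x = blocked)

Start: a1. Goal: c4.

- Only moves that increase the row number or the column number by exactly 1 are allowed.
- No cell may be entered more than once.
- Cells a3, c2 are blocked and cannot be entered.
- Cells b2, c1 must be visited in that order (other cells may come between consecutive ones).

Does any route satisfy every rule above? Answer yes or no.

c1 lies above b2, so going from b2 to c1 would need an upward move — but moves only go right/down, so b2 cannot be visited before c1.

no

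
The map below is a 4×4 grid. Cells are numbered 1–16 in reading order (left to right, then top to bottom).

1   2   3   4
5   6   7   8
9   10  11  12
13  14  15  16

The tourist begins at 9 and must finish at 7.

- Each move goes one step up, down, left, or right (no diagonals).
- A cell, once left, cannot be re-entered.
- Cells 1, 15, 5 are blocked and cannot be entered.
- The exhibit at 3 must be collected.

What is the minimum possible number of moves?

Any route passes through 3 somewhere between 9 and 7. Summing Manhattan distances along the two legs (9 → 3 → 7) gives a lower bound of 4 + 1 = 5 moves.
A route of 5 moves achieves this: 9 → 10 → 6 → 2 → 3 → 7.
Since 5 matches the lower bound, it is optimal.

5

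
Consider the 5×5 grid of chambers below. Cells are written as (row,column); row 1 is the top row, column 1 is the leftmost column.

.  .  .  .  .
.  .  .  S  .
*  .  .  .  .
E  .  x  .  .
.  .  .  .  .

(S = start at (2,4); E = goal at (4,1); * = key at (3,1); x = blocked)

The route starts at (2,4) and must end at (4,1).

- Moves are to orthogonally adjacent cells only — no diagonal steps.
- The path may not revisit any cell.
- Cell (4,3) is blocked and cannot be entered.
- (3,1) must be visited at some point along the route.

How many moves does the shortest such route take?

Any route passes through (3,1) somewhere between (2,4) and (4,1). Summing Manhattan distances along the two legs ((2,4) → (3,1) → (4,1)) gives a lower bound of 4 + 1 = 5 moves.
A route of 5 moves achieves this: (2,4) → (3,4) → (3,3) → (3,2) → (3,1) → (4,1).
Since 5 matches the lower bound, it is optimal.

5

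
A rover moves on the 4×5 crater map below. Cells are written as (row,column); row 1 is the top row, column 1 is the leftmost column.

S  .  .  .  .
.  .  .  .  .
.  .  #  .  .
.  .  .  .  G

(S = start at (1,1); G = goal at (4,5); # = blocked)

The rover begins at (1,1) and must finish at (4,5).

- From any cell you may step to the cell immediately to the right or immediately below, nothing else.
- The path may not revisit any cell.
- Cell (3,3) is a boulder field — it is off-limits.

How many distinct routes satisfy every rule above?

17

A right/down-only route from (1,1) to (4,5) makes exactly 3 down-moves and 4 right-moves in some order.
With no other constraints that would be C(7,3) = 35 routes.
Subtract routes through each blocked cell (inclusion–exclusion for overlaps): − through (3,3): 18 → 17.
That gives 17 routes.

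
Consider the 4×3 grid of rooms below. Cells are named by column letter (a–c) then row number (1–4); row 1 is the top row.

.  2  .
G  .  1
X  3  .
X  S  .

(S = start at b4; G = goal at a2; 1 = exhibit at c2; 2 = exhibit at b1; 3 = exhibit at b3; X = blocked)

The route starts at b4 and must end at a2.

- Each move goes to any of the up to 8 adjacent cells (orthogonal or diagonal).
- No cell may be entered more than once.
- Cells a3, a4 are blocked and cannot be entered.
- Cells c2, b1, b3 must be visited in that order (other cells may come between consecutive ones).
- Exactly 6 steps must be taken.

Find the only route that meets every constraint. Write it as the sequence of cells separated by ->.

b4 -> c3 -> c2 -> b1 -> b2 -> b3 -> a2

The waypoints must appear in the order c2, b1, b3, with no cell reused.
Route from b4: up-right to c3, up to c2, up-left to b1, 2× down (reaching b3), up-left to a2 — 6 moves in all.
Check: order respected (1 at step 2, 2 at step 3, 3 at step 5); 6 moves as required.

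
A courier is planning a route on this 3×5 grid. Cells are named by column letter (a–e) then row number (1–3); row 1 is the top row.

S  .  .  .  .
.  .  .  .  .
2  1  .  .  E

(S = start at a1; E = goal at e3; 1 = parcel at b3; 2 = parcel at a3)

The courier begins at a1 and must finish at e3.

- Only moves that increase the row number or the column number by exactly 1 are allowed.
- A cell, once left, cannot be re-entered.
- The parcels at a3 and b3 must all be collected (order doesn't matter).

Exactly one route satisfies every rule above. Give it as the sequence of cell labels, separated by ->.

a1 -> a2 -> a3 -> b3 -> c3 -> d3 -> e3

Moves only go right or down, so the column and row indices never decrease.
Route from a1: 2× down (reaching a3), 4× right (reaching e3) — 6 moves in all.
Check: all required cells visited.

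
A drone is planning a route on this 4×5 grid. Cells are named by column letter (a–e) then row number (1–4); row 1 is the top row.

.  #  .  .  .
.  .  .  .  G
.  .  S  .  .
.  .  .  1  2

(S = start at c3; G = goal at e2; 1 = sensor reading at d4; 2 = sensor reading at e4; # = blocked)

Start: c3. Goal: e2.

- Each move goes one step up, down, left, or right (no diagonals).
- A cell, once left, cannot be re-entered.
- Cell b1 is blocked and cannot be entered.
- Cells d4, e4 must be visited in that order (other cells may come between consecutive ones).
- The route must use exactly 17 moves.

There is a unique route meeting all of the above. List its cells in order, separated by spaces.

The waypoints must appear in the order d4, e4, with no cell reused.
Route from c3: left 1 to b3, up 1 to b2, left 1 to a2, down 2 to a4, right 4 to e4, up 1 to e3, left 1 to d3, up 1 to d2, left 1 to c2, up 1 to c1, right 2 to e1, down 1 to e2 — 17 moves in all.
Check: order respected (1 at step 8, 2 at step 9); 17 moves as required.

c3 b3 b2 a2 a3 a4 b4 c4 d4 e4 e3 d3 d2 c2 c1 d1 e1 e2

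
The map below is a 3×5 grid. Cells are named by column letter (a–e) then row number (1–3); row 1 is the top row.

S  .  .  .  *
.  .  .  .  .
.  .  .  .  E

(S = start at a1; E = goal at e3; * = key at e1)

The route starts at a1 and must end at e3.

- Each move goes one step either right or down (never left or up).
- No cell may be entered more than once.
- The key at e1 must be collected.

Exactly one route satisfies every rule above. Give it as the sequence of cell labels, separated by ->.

a1 -> b1 -> c1 -> d1 -> e1 -> e2 -> e3

Moves only go right or down, so the column and row indices never decrease.
Route from a1: right 4 to e1, down 2 to e3 — 6 moves in all.
Check: all required cells visited.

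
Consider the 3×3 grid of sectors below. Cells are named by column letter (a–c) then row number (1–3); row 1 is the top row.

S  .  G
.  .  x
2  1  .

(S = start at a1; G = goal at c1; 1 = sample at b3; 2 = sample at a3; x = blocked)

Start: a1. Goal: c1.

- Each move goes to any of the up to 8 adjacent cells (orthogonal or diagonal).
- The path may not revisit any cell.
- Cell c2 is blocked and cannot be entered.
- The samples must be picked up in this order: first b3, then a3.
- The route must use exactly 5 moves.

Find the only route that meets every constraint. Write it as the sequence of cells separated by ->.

a1 -> a2 -> b3 -> a3 -> b2 -> c1

The waypoints must appear in the order b3, a3, with no cell reused.
Route from a1: down 1 to a2, down-right 1 to b3, left 1 to a3, up-right 2 to c1 — 5 moves in all.
Check: order respected (1 at step 2, 2 at step 3); 5 moves as required.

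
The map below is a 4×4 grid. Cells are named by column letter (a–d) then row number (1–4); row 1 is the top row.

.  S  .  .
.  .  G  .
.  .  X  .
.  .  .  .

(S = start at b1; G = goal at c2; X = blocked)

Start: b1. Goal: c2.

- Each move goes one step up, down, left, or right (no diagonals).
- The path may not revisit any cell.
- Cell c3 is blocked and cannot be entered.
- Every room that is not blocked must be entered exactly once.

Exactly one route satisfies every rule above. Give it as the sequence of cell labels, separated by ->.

Need to visit all 15 open cells exactly once, starting at b1 and ending at c2.
Route from b1: left to a1, down to a2, right to b2, down to b3, left to a3, down to a4, 3× right (reaching d4), 3× up (reaching d1), left to c1, down to c2 — 14 moves in all.
Check: all 15 open cells covered.

b1 -> a1 -> a2 -> b2 -> b3 -> a3 -> a4 -> b4 -> c4 -> d4 -> d3 -> d2 -> d1 -> c1 -> c2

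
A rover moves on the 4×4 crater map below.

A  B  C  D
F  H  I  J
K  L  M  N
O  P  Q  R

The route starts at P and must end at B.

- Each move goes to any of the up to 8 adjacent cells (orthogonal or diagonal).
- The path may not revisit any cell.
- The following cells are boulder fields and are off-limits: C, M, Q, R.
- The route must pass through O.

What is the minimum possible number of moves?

4

Any route passes through O somewhere between P and B. Summing Chebyshev distances along the two legs (P → O → B) gives a lower bound of 1 + 3 = 4 moves.
A route of 4 moves achieves this: P → O → K → F → B.
Since 4 matches the lower bound, it is optimal.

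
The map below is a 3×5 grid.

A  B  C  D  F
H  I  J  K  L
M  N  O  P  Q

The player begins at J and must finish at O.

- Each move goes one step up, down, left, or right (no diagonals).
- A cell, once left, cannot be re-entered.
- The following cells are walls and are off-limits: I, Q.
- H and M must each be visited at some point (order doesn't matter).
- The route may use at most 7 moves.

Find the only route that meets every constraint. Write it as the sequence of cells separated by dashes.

Any route must reach H and M and still end at O within 7 moves, so the order of the required stops is forced.
Route from J: up to C, 2× left (reaching A), 2× down (reaching M), 2× right (reaching O) — 7 moves in all.
Check: all required cells visited; 7 ≤ 7 moves.

J - C - B - A - H - M - N - O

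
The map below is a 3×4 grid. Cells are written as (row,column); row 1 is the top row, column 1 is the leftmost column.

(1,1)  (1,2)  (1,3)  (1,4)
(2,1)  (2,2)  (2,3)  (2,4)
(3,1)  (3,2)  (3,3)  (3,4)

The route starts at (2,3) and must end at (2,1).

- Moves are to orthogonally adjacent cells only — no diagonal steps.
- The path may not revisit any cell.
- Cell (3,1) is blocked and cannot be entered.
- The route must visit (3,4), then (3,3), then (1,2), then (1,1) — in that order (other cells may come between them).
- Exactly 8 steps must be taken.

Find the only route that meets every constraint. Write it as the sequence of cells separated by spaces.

The waypoints must appear in the order (3,4), (3,3), (1,2), (1,1), with no cell reused.
Route from (2,3): right 1 to (2,4), down 1 to (3,4), left 2 to (3,2), up 2 to (1,2), left 1 to (1,1), down 1 to (2,1) — 8 moves in all.
Check: order respected ((3,4) at step 2, (3,3) at step 3, (1,2) at step 6, (1,1) at step 7); 8 moves as required.

(2,3) (2,4) (3,4) (3,3) (3,2) (2,2) (1,2) (1,1) (2,1)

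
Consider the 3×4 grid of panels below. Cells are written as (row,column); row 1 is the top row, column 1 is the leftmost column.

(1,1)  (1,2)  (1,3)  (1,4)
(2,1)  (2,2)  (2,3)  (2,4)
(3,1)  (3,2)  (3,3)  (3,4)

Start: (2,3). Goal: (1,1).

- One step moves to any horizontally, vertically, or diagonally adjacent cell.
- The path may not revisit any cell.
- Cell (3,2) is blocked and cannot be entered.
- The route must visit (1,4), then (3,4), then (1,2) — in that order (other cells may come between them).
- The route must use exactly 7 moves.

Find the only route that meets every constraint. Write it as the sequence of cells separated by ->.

The waypoints must appear in the order (1,4), (3,4), (1,2), with no cell reused.
Route from (2,3): up-right 1 to (1,4), down 2 to (3,4), left 1 to (3,3), up-left 1 to (2,2), up 1 to (1,2), left 1 to (1,1) — 7 moves in all.
Check: order respected ((1,4) at step 1, (3,4) at step 3, (1,2) at step 6); 7 moves as required.

(2,3) -> (1,4) -> (2,4) -> (3,4) -> (3,3) -> (2,2) -> (1,2) -> (1,1)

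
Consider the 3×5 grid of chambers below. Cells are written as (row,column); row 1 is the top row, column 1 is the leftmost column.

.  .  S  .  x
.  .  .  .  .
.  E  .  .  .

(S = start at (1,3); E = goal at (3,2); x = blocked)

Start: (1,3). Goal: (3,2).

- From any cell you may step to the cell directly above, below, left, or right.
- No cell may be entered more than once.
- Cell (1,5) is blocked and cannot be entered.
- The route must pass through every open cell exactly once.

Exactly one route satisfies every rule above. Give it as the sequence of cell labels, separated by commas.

(1,3), (1,4), (2,4), (2,5), (3,5), (3,4), (3,3), (2,3), (2,2), (1,2), (1,1), (2,1), (3,1), (3,2)

Need to visit all 14 open cells exactly once, starting at (1,3) and ending at (3,2).
Cell (3,5) has only two open neighbours ((2,5) and (3,4)), so the path must pass straight through it: one of those is the cell it's entered from and the other is where it exits.
Route from (1,3): right to (1,4), down to (2,4), right to (2,5), down to (3,5), 2× left (reaching (3,3)), up to (2,3), left to (2,2), up to (1,2), left to (1,1), 2× down (reaching (3,1)), right to (3,2) — 13 moves in all.
Check: all 14 open cells covered.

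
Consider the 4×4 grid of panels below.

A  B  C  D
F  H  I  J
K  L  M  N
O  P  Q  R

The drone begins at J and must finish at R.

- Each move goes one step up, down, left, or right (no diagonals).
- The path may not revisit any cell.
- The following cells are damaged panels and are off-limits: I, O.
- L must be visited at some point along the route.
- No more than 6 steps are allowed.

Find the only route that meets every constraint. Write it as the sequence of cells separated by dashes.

J - N - M - L - P - Q - R

The 6-move cap with required stops at L leaves no slack for detours.
Route from J: down 1 to N, left 2 to L, down 1 to P, right 2 to R — 6 moves in all.
Check: all required cells visited; 6 ≤ 6 moves.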